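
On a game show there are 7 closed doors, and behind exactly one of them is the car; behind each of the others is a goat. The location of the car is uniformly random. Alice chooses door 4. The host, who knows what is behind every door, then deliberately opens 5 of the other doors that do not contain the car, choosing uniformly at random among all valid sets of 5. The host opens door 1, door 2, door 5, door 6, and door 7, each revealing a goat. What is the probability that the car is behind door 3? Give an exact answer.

6/7

Condition on the true location of the car.
If it is behind any of doors 1, 2, 5, 6, and 7 (prior 1/7 each): that door was opened and seen not to hold the prize — ruled out; weight (1/7)·0 = 0 each.
If it is behind door 3 (prior 1/7): the host has no choice, probability 1; weight (1/7)·1 = 1/7.
If it is behind door 4 (prior 1/7): the host has 6 equally likely choices, so probability 1/6; weight (1/7)·(1/6) = 1/42.
The weights sum to 1/6.
So P(the car behind door 3 | the host opened door 1, door 2, door 5, door 6, and door 7) = (1/7) / (1/6) = 6/7.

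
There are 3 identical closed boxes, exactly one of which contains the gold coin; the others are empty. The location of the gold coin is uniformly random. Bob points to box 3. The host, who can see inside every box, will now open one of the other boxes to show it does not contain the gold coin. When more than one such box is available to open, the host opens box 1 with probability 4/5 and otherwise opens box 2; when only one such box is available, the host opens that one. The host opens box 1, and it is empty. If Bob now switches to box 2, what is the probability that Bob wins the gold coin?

Consider each possible location of the gold coin in turn.
If it is in box 1 (prior 1/3): the host opened box 1, so this case is ruled out; weight (1/3)·0 = 0.
If it is in box 2 (prior 1/3): only box 1 is available, probability 1; weight (1/3)·1 = 1/3.
If it is in box 3 (prior 1/3): box 1 is available, opened with probability 4/5; weight (1/3)·(4/5) = 4/15.
The weights sum to 3/5.
So P(the gold coin in box 2 | the host opened box 1) = (1/3) / (3/5) = 5/9.

5/9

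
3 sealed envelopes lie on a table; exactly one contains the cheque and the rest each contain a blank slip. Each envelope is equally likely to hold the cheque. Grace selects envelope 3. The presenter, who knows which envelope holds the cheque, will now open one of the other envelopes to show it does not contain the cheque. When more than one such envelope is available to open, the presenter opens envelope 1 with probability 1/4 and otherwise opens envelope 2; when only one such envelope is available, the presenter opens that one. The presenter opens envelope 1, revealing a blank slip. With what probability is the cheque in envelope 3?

1/5

Consider each possible location of the cheque in turn.
If it is in envelope 1 (prior 1/3): the presenter opened envelope 1, so this case is ruled out; weight (1/3)·0 = 0.
If it is in envelope 2 (prior 1/3): only envelope 1 is available, probability 1; weight (1/3)·1 = 1/3.
If it is in envelope 3 (prior 1/3): envelope 1 is available, opened with probability 1/4; weight (1/3)·(1/4) = 1/12.
The weights sum to 5/12.
So P(the cheque in envelope 3 | the presenter opened envelope 1) = (1/12) / (5/12) = 1/5.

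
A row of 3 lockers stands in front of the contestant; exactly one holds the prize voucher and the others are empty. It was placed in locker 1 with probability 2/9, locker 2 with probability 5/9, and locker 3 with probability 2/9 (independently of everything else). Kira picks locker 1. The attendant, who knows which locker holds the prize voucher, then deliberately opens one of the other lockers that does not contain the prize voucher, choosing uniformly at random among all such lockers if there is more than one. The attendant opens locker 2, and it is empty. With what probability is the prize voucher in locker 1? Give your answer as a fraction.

1/3

Condition on the true location of the prize voucher.
If it is in locker 1 (prior 2/9): the attendant has 2 equally likely choices, so probability 1/2; weight (2/9)·(1/2) = 1/9.
If it is in locker 2 (prior 5/9): the attendant opened locker 2, so this case is ruled out; weight (5/9)·0 = 0.
If it is in locker 3 (prior 2/9): the attendant has no choice, probability 1; weight (2/9)·1 = 2/9.
The weights sum to 1/3.
So P(the prize voucher in locker 1 | the attendant opened locker 2) = (1/9) / (1/3) = 1/3.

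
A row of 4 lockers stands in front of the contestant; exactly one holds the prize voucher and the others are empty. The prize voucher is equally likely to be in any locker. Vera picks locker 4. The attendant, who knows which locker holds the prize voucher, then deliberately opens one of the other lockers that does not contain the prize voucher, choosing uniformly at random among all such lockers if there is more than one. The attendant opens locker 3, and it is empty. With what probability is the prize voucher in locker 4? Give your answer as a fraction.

1/4

Apply Bayes' rule, conditioning on where the prize voucher actually is.
If it is in either of lockers 1 and 2 (prior 1/4 each): the attendant has 2 equally likely choices, so probability 1/2; weight (1/4)·(1/2) = 1/8 each.
If it is in locker 3 (prior 1/4): the attendant opened locker 3, so this case is ruled out; weight (1/4)·0 = 0.
If it is in locker 4 (prior 1/4): the attendant has 3 equally likely choices, so probability 1/3; weight (1/4)·(1/3) = 1/12.
The weights sum to 1/3.
So P(the prize voucher in locker 4 | the attendant opened locker 3) = (1/12) / (1/3) = 1/4.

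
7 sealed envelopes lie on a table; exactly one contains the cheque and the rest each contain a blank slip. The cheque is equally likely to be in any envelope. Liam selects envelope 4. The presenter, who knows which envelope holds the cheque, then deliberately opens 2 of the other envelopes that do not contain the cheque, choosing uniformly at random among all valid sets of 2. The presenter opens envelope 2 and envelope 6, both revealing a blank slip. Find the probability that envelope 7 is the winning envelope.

Consider each possible location of the cheque in turn.
If it is in any of envelopes 1, 3, 5, and 7 (prior 1/7 each): the presenter has 10 equally likely choices, so probability 1/10; weight (1/7)·(1/10) = 1/70 each.
If it is in either of envelopes 2 and 6 (prior 1/7 each): that envelope was opened and seen not to hold the prize — ruled out; weight (1/7)·0 = 0 each.
If it is in envelope 4 (prior 1/7): the presenter has 15 equally likely choices, so probability 1/15; weight (1/7)·(1/15) = 1/105.
The weights sum to 1/15.
So P(the cheque in envelope 7 | the presenter opened envelope 2 and envelope 6) = (1/70) / (1/15) = 3/14.

3/14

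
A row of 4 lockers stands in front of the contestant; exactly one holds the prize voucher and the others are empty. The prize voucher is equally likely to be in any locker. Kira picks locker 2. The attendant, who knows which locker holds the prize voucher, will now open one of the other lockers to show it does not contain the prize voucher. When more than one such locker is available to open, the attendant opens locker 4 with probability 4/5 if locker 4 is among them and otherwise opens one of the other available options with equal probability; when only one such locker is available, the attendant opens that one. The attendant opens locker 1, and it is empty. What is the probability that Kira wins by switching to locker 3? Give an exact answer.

Condition on the true location of the prize voucher.
If it is in locker 1 (prior 1/4): the attendant opened locker 1, so this case is ruled out; weight (1/4)·0 = 0.
If it is in locker 2 (prior 1/4): locker 4 is available but not opened; locker 1 gets probability (1 − 4/5)/2 = 1/10; weight (1/4)·(1/10) = 1/40.
If it is in locker 3 (prior 1/4): locker 4 is available but not opened, probability 1/5; weight (1/4)·(1/5) = 1/20.
If it is in locker 4 (prior 1/4): locker 4 holds the prize so is unavailable; the attendant chooses uniformly among the 2 others, probability 1/2; weight (1/4)·(1/2) = 1/8.
The weights sum to 1/5.
So P(the prize voucher in locker 3 | the attendant opened locker 1) = (1/20) / (1/5) = 1/4.

1/4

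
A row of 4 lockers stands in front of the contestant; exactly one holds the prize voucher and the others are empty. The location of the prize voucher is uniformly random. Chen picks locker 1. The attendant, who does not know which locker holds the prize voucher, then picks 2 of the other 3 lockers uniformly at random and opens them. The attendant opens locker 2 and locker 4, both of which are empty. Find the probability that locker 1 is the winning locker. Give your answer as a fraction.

1/2

Condition on the true location of the prize voucher.
If it is in either of lockers 1 and 3 (prior 1/4 each): the attendant picks exactly this set with probability 1/3 regardless, and none is the prize; weight (1/4)·(1/3) = 1/12 each.
If it is in either of lockers 2 and 4 (prior 1/4 each): that locker was opened and seen not to hold the prize — ruled out; weight (1/4)·0 = 0 each.
The weights sum to 1/6.
So P(the prize voucher in locker 1 | the attendant opened locker 2 and locker 4) = (1/12) / (1/6) = 1/2.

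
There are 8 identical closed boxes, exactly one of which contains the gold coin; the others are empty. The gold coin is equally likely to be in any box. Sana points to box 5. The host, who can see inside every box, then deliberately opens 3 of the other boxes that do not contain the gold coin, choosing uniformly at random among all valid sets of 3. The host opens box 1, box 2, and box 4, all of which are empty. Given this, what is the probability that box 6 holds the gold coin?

Condition on the true location of the gold coin.
If it is in any of boxes 1, 2, and 4 (prior 1/8 each): that box was opened and seen not to hold the prize — ruled out; weight (1/8)·0 = 0 each.
If it is in any of boxes 3, 6, 7, and 8 (prior 1/8 each): the host has 20 equally likely choices, so probability 1/20; weight (1/8)·(1/20) = 1/160 each.
If it is in box 5 (prior 1/8): the host has 35 equally likely choices, so probability 1/35; weight (1/8)·(1/35) = 1/280.
The weights sum to 1/35.
So P(the gold coin in box 6 | the host opened box 1, box 2, and box 4) = (1/160) / (1/35) = 7/32.

7/32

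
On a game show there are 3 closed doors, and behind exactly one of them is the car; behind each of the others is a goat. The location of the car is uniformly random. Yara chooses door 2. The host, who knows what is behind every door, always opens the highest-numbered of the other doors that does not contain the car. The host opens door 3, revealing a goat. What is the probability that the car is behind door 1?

Apply Bayes' rule, conditioning on where the car actually is.
If it is behind either of doors 1 and 2 (prior 1/3 each): door 3 is the highest-numbered option available, probability 1; weight (1/3)·1 = 1/3 each.
If it is behind door 3 (prior 1/3): the host opened door 3, so this case is ruled out; weight (1/3)·0 = 0.
The weights sum to 2/3.
So P(the car behind door 1 | the host opened door 3) = (1/3) / (2/3) = 1/2.

1/2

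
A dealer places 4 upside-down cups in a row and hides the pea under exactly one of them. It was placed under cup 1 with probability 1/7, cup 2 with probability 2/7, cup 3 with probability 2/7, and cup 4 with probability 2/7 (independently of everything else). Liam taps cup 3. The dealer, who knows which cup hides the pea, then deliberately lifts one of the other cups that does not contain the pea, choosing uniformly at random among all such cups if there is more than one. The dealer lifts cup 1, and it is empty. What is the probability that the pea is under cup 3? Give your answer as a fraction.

1/4

Condition on the true location of the pea.
If it is under cup 1 (prior 1/7): the dealer opened cup 1, so this case is ruled out; weight (1/7)·0 = 0.
If it is under either of cups 2 and 4 (prior 2/7 each): the dealer has 2 equally likely choices, so probability 1/2; weight (2/7)·(1/2) = 1/7 each.
If it is under cup 3 (prior 2/7): the dealer has 3 equally likely choices, so probability 1/3; weight (2/7)·(1/3) = 2/21.
The weights sum to 8/21.
So P(the pea under cup 3 | the dealer opened cup 1) = (2/21) / (8/21) = 1/4.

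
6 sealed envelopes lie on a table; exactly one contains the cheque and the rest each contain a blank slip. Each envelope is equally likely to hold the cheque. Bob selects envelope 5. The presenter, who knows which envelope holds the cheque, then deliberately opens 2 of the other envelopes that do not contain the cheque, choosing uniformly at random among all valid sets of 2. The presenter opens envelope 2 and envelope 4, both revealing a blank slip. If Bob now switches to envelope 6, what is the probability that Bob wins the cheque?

Condition on the true location of the cheque.
If it is in any of envelopes 1, 3, and 6 (prior 1/6 each): the presenter has 6 equally likely choices, so probability 1/6; weight (1/6)·(1/6) = 1/36 each.
If it is in either of envelopes 2 and 4 (prior 1/6 each): that envelope was opened and seen not to hold the prize — ruled out; weight (1/6)·0 = 0 each.
If it is in envelope 5 (prior 1/6): the presenter has 10 equally likely choices, so probability 1/10; weight (1/6)·(1/10) = 1/60.
The weights sum to 1/10.
So P(the cheque in envelope 6 | the presenter opened envelope 2 and envelope 4) = (1/36) / (1/10) = 5/18.

5/18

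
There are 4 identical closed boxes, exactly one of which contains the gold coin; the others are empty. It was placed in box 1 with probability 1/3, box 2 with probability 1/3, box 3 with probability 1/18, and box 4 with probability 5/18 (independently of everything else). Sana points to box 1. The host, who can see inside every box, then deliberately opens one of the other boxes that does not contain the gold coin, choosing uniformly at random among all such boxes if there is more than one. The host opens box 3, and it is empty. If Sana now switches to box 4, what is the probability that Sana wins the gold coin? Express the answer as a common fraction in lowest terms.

Condition on the true location of the gold coin.
If it is in box 1 (prior 1/3): the host has 3 equally likely choices, so probability 1/3; weight (1/3)·(1/3) = 1/9.
If it is in box 2 (prior 1/3): the host has 2 equally likely choices, so probability 1/2; weight (1/3)·(1/2) = 1/6.
If it is in box 3 (prior 1/18): the host opened box 3, so this case is ruled out; weight (1/18)·0 = 0.
If it is in box 4 (prior 5/18): the host has 2 equally likely choices, so probability 1/2; weight (5/18)·(1/2) = 5/36.
The weights sum to 5/12.
So P(the gold coin in box 4 | the host opened box 3) = (5/36) / (5/12) = 1/3.

1/3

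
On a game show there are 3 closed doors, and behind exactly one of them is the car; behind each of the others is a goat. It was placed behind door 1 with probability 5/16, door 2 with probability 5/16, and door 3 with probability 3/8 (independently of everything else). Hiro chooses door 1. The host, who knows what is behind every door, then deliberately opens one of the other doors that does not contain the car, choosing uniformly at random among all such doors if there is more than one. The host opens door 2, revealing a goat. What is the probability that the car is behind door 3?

12/17

Condition on the true location of the car.
If it is behind door 1 (prior 5/16): the host has 2 equally likely choices, so probability 1/2; weight (5/16)·(1/2) = 5/32.
If it is behind door 2 (prior 5/16): the host opened door 2, so this case is ruled out; weight (5/16)·0 = 0.
If it is behind door 3 (prior 3/8): the host has no choice, probability 1; weight (3/8)·1 = 3/8.
The weights sum to 17/32.
So P(the car behind door 3 | the host opened door 2) = (3/8) / (17/32) = 12/17.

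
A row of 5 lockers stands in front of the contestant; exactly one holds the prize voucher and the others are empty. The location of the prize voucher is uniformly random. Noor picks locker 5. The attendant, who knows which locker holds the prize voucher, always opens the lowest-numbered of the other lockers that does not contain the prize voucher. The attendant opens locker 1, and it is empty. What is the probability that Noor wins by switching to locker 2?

Condition on the true location of the prize voucher.
If it is in locker 1 (prior 1/5): the attendant opened locker 1, so this case is ruled out; weight (1/5)·0 = 0.
If it is in any of lockers 2, 3, 4, and 5 (prior 1/5 each): locker 1 is the lowest-numbered option available, probability 1; weight (1/5)·1 = 1/5 each.
The weights sum to 4/5.
So P(the prize voucher in locker 2 | the attendant opened locker 1) = (1/5) / (4/5) = 1/4.

1/4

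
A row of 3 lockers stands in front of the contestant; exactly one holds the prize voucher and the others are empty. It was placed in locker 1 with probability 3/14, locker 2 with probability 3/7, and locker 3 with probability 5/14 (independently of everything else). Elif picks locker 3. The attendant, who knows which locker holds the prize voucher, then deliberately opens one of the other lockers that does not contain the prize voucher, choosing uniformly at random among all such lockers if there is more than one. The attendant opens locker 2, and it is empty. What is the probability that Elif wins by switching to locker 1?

Condition on the true location of the prize voucher.
If it is in locker 1 (prior 3/14): the attendant has no choice, probability 1; weight (3/14)·1 = 3/14.
If it is in locker 2 (prior 3/7): the attendant opened locker 2, so this case is ruled out; weight (3/7)·0 = 0.
If it is in locker 3 (prior 5/14): the attendant has 2 equally likely choices, so probability 1/2; weight (5/14)·(1/2) = 5/28.
The weights sum to 11/28.
So P(the prize voucher in locker 1 | the attendant opened locker 2) = (3/14) / (11/28) = 6/11.

6/11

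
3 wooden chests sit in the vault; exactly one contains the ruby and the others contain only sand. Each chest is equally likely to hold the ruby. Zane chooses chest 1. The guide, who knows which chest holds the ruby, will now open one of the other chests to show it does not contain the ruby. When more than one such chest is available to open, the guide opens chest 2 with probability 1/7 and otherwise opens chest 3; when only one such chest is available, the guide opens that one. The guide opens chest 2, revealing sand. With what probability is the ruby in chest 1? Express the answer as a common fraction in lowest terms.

1/8

Apply Bayes' rule, conditioning on where the ruby actually is.
If it is in chest 1 (prior 1/3): chest 2 is available, opened with probability 1/7; weight (1/3)·(1/7) = 1/21.
If it is in chest 2 (prior 1/3): the guide opened chest 2, so this case is ruled out; weight (1/3)·0 = 0.
If it is in chest 3 (prior 1/3): only chest 2 is available, probability 1; weight (1/3)·1 = 1/3.
The weights sum to 8/21.
So P(the ruby in chest 1 | the guide opened chest 2) = (1/21) / (8/21) = 1/8.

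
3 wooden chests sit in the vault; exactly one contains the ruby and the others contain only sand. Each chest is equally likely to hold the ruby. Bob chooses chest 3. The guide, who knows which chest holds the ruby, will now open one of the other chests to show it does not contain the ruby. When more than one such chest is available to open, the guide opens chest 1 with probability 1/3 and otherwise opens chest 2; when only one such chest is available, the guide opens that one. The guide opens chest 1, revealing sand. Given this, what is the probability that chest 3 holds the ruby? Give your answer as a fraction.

1/4

Consider each possible location of the ruby in turn.
If it is in chest 1 (prior 1/3): the guide opened chest 1, so this case is ruled out; weight (1/3)·0 = 0.
If it is in chest 2 (prior 1/3): only chest 1 is available, probability 1; weight (1/3)·1 = 1/3.
If it is in chest 3 (prior 1/3): chest 1 is available, opened with probability 1/3; weight (1/3)·(1/3) = 1/9.
The weights sum to 4/9.
So P(the ruby in chest 3 | the guide opened chest 1) = (1/9) / (4/9) = 1/4.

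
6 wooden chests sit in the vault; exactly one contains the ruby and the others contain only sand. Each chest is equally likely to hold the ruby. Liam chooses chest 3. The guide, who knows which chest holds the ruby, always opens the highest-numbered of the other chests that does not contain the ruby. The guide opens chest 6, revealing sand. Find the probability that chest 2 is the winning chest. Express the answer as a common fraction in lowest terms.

1/5

Consider each possible location of the ruby in turn.
If it is in any of chests 1, 2, 3, 4, and 5 (prior 1/6 each): chest 6 is the highest-numbered option available, probability 1; weight (1/6)·1 = 1/6 each.
If it is in chest 6 (prior 1/6): the guide opened chest 6, so this case is ruled out; weight (1/6)·0 = 0.
The weights sum to 5/6.
So P(the ruby in chest 2 | the guide opened chest 6) = (1/6) / (5/6) = 1/5.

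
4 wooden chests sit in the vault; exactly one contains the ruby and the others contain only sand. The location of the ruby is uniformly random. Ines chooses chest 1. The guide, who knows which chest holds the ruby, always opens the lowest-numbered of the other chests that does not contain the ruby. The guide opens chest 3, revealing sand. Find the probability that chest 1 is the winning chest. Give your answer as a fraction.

Apply Bayes' rule, conditioning on where the ruby actually is.
If it is in either of chests 1 and 4 (prior 1/4 each): the guide would have opened chest 2 instead, probability 0; weight (1/4)·0 = 0 each.
If it is in chest 2 (prior 1/4): chest 3 is the lowest-numbered option available, probability 1; weight (1/4)·1 = 1/4.
If it is in chest 3 (prior 1/4): the guide opened chest 3, so this case is ruled out; weight (1/4)·0 = 0.
The weights sum to 1/4.
So P(the ruby in chest 1 | the guide opened chest 3) = 0 / (1/4) = 0.

0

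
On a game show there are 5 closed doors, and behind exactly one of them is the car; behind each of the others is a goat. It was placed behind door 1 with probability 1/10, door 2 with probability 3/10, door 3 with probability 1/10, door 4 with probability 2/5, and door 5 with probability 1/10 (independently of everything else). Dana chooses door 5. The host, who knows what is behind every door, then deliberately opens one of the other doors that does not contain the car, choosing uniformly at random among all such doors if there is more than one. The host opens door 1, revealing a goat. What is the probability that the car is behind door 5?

Consider each possible location of the car in turn.
If it is behind door 1 (prior 1/10): the host opened door 1, so this case is ruled out; weight (1/10)·0 = 0.
If it is behind door 2 (prior 3/10): the host has 3 equally likely choices, so probability 1/3; weight (3/10)·(1/3) = 1/10.
If it is behind door 3 (prior 1/10): the host has 3 equally likely choices, so probability 1/3; weight (1/10)·(1/3) = 1/30.
If it is behind door 4 (prior 2/5): the host has 3 equally likely choices, so probability 1/3; weight (2/5)·(1/3) = 2/15.
If it is behind door 5 (prior 1/10): the host has 4 equally likely choices, so probability 1/4; weight (1/10)·(1/4) = 1/40.
The weights sum to 7/24.
So P(the car behind door 5 | the host opened door 1) = (1/40) / (7/24) = 3/35.

3/35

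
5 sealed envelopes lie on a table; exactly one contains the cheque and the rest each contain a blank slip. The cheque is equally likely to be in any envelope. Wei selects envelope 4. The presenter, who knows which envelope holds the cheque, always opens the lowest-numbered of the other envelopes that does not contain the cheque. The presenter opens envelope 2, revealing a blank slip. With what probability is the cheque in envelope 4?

Condition on the true location of the cheque.
If it is in envelope 1 (prior 1/5): envelope 2 is the lowest-numbered option available, probability 1; weight (1/5)·1 = 1/5.
If it is in envelope 2 (prior 1/5): the presenter opened envelope 2, so this case is ruled out; weight (1/5)·0 = 0.
If it is in any of envelopes 3, 4, and 5 (prior 1/5 each): the presenter would have opened envelope 1 instead, probability 0; weight (1/5)·0 = 0 each.
The weights sum to 1/5.
So P(the cheque in envelope 4 | the presenter opened envelope 2) = 0 / (1/5) = 0.

0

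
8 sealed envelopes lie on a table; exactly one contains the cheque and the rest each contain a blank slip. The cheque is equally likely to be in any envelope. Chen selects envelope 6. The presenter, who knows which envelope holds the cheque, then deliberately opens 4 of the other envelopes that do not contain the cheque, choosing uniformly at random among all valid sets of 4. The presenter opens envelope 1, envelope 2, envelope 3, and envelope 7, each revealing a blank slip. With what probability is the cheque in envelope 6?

Consider each possible location of the cheque in turn.
If it is in any of envelopes 1, 2, 3, and 7 (prior 1/8 each): that envelope was opened and seen not to hold the prize — ruled out; weight (1/8)·0 = 0 each.
If it is in any of envelopes 4, 5, and 8 (prior 1/8 each): the presenter has 15 equally likely choices, so probability 1/15; weight (1/8)·(1/15) = 1/120 each.
If it is in envelope 6 (prior 1/8): the presenter has 35 equally likely choices, so probability 1/35; weight (1/8)·(1/35) = 1/280.
The weights sum to 1/35.
So P(the cheque in envelope 6 | the presenter opened envelope 1, envelope 2, envelope 3, and envelope 7) = (1/280) / (1/35) = 1/8.

1/8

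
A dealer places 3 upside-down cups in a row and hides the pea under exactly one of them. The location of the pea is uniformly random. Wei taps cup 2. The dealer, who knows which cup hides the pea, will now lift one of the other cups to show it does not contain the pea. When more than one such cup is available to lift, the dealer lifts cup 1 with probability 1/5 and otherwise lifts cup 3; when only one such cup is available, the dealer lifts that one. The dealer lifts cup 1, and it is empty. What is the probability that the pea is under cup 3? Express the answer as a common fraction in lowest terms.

Apply Bayes' rule, conditioning on where the pea actually is.
If it is under cup 1 (prior 1/3): the dealer opened cup 1, so this case is ruled out; weight (1/3)·0 = 0.
If it is under cup 2 (prior 1/3): cup 1 is available, opened with probability 1/5; weight (1/3)·(1/5) = 1/15.
If it is under cup 3 (prior 1/3): only cup 1 is available, probability 1; weight (1/3)·1 = 1/3.
The weights sum to 2/5.
So P(the pea under cup 3 | the dealer opened cup 1) = (1/3) / (2/5) = 5/6.

5/6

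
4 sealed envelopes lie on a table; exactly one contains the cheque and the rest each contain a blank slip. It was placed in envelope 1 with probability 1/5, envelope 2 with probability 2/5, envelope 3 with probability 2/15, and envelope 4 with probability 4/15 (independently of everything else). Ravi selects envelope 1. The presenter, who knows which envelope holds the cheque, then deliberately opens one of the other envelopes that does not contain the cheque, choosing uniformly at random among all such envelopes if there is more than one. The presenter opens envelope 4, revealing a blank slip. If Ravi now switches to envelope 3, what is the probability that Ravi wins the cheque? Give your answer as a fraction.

1/5

Condition on the true location of the cheque.
If it is in envelope 1 (prior 1/5): the presenter has 3 equally likely choices, so probability 1/3; weight (1/5)·(1/3) = 1/15.
If it is in envelope 2 (prior 2/5): the presenter has 2 equally likely choices, so probability 1/2; weight (2/5)·(1/2) = 1/5.
If it is in envelope 3 (prior 2/15): the presenter has 2 equally likely choices, so probability 1/2; weight (2/15)·(1/2) = 1/15.
If it is in envelope 4 (prior 4/15): the presenter opened envelope 4, so this case is ruled out; weight (4/15)·0 = 0.
The weights sum to 1/3.
So P(the cheque in envelope 3 | the presenter opened envelope 4) = (1/15) / (1/3) = 1/5.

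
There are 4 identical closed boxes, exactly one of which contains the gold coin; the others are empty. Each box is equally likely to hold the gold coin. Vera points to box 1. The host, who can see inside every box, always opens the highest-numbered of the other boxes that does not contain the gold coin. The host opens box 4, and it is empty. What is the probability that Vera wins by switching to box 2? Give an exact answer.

Condition on the true location of the gold coin.
If it is in any of boxes 1, 2, and 3 (prior 1/4 each): box 4 is the highest-numbered option available, probability 1; weight (1/4)·1 = 1/4 each.
If it is in box 4 (prior 1/4): the host opened box 4, so this case is ruled out; weight (1/4)·0 = 0.
The weights sum to 3/4.
So P(the gold coin in box 2 | the host opened box 4) = (1/4) / (3/4) = 1/3.

1/3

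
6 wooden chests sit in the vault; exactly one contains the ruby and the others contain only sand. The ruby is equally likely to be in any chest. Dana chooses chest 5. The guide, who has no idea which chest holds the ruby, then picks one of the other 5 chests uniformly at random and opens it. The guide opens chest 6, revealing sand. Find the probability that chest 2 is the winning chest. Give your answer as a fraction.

1/5

Condition on the true location of the ruby.
If it is in any of chests 1, 2, 3, 4, and 5 (prior 1/6 each): the guide picks chest 6 with probability 1/5 regardless, and it is not the prize; weight (1/6)·(1/5) = 1/30 each.
If it is in chest 6 (prior 1/6): the guide opened chest 6, so this case is ruled out; weight (1/6)·0 = 0.
The weights sum to 1/6.
So P(the ruby in chest 2 | the guide opened chest 6) = (1/30) / (1/6) = 1/5.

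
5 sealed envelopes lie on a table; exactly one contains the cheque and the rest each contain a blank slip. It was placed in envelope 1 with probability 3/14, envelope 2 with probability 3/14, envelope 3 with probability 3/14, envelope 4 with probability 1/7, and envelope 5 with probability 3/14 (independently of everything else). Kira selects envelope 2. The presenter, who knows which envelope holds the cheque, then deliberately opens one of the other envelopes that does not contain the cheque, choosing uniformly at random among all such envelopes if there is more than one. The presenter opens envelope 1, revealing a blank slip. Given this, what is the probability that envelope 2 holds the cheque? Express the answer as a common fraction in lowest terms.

Consider each possible location of the cheque in turn.
If it is in envelope 1 (prior 3/14): the presenter opened envelope 1, so this case is ruled out; weight (3/14)·0 = 0.
If it is in envelope 2 (prior 3/14): the presenter has 4 equally likely choices, so probability 1/4; weight (3/14)·(1/4) = 3/56.
If it is in either of envelopes 3 and 5 (prior 3/14 each): the presenter has 3 equally likely choices, so probability 1/3; weight (3/14)·(1/3) = 1/14 each.
If it is in envelope 4 (prior 1/7): the presenter has 3 equally likely choices, so probability 1/3; weight (1/7)·(1/3) = 1/21.
The weights sum to 41/168.
So P(the cheque in envelope 2 | the presenter opened envelope 1) = (3/56) / (41/168) = 9/41.

9/41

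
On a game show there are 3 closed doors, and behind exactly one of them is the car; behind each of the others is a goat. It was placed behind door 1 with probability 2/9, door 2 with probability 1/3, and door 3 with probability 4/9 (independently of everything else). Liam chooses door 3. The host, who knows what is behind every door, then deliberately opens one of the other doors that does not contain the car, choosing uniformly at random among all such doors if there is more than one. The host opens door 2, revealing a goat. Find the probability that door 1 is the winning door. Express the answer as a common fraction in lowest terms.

Apply Bayes' rule, conditioning on where the car actually is.
If it is behind door 1 (prior 2/9): the host has no choice, probability 1; weight (2/9)·1 = 2/9.
If it is behind door 2 (prior 1/3): the host opened door 2, so this case is ruled out; weight (1/3)·0 = 0.
If it is behind door 3 (prior 4/9): the host has 2 equally likely choices, so probability 1/2; weight (4/9)·(1/2) = 2/9.
The weights sum to 4/9.
So P(the car behind door 1 | the host opened door 2) = (2/9) / (4/9) = 1/2.

1/2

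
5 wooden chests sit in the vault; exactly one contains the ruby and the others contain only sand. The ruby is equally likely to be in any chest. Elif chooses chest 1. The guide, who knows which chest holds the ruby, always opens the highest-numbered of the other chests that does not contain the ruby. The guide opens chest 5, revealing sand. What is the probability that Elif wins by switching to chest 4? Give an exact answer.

1/4

Apply Bayes' rule, conditioning on where the ruby actually is.
If it is in any of chests 1, 2, 3, and 4 (prior 1/5 each): chest 5 is the highest-numbered option available, probability 1; weight (1/5)·1 = 1/5 each.
If it is in chest 5 (prior 1/5): the guide opened chest 5, so this case is ruled out; weight (1/5)·0 = 0.
The weights sum to 4/5.
So P(the ruby in chest 4 | the guide opened chest 5) = (1/5) / (4/5) = 1/4.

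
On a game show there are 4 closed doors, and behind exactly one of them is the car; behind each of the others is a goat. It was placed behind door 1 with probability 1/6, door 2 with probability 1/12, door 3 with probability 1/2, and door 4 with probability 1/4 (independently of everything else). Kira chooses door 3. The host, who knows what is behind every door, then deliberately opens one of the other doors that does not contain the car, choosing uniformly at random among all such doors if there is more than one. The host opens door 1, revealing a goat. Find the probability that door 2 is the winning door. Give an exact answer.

1/8

Condition on the true location of the car.
If it is behind door 1 (prior 1/6): the host opened door 1, so this case is ruled out; weight (1/6)·0 = 0.
If it is behind door 2 (prior 1/12): the host has 2 equally likely choices, so probability 1/2; weight (1/12)·(1/2) = 1/24.
If it is behind door 3 (prior 1/2): the host has 3 equally likely choices, so probability 1/3; weight (1/2)·(1/3) = 1/6.
If it is behind door 4 (prior 1/4): the host has 2 equally likely choices, so probability 1/2; weight (1/4)·(1/2) = 1/8.
The weights sum to 1/3.
So P(the car behind door 2 | the host opened door 1) = (1/24) / (1/3) = 1/8.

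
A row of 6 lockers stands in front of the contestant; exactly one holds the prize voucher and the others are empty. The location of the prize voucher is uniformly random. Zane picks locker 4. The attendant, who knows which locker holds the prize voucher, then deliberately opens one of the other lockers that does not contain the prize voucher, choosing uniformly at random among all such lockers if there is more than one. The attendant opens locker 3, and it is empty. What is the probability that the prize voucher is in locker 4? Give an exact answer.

1/6

Apply Bayes' rule, conditioning on where the prize voucher actually is.
If it is in any of lockers 1, 2, 5, and 6 (prior 1/6 each): the attendant has 4 equally likely choices, so probability 1/4; weight (1/6)·(1/4) = 1/24 each.
If it is in locker 3 (prior 1/6): the attendant opened locker 3, so this case is ruled out; weight (1/6)·0 = 0.
If it is in locker 4 (prior 1/6): the attendant has 5 equally likely choices, so probability 1/5; weight (1/6)·(1/5) = 1/30.
The weights sum to 1/5.
So P(the prize voucher in locker 4 | the attendant opened locker 3) = (1/30) / (1/5) = 1/6.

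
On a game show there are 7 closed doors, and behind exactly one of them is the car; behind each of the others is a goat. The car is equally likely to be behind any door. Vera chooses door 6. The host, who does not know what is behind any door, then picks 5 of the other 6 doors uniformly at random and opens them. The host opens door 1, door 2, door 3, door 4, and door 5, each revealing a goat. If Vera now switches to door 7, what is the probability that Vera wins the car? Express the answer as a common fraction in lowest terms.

1/2

Because the host chose which doors to open without knowing where the car is, the choice is independent of the prize location. Learning that none of the 5 opened doors holds the car simply rules out those 5 locations and leaves the remaining 2 doors still equally likely by symmetry.
So P(the car behind door 7) = 1/2.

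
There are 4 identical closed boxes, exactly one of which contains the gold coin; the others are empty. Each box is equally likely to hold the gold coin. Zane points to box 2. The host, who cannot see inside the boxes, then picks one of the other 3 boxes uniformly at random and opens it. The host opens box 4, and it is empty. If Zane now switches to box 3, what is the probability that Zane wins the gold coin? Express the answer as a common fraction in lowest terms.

1/3

Because the host chose which box to open without knowing where the gold coin is, the choice is independent of the prize location. Learning that box 4 does not hold the gold coin simply rules out that one location and leaves the remaining 3 boxes still equally likely by symmetry.
So P(the gold coin in box 3) = 1/3.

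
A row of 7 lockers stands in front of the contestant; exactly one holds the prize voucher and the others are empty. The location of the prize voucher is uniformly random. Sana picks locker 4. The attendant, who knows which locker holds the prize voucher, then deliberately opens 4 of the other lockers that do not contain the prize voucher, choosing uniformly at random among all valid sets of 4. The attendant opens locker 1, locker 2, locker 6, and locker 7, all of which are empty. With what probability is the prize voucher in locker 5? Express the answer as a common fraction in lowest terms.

Apply Bayes' rule, conditioning on where the prize voucher actually is.
If it is in any of lockers 1, 2, 6, and 7 (prior 1/7 each): that locker was opened and seen not to hold the prize — ruled out; weight (1/7)·0 = 0 each.
If it is in either of lockers 3 and 5 (prior 1/7 each): the attendant has 5 equally likely choices, so probability 1/5; weight (1/7)·(1/5) = 1/35 each.
If it is in locker 4 (prior 1/7): the attendant has 15 equally likely choices, so probability 1/15; weight (1/7)·(1/15) = 1/105.
The weights sum to 1/15.
So P(the prize voucher in locker 5 | the attendant opened locker 1, locker 2, locker 6, and locker 7) = (1/35) / (1/15) = 3/7.

3/7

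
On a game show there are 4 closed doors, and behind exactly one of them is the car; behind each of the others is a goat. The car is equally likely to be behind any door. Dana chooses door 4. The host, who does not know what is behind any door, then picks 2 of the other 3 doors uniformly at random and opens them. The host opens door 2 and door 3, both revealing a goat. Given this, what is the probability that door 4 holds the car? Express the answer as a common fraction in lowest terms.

1/2

Consider each possible location of the car in turn.
If it is behind either of doors 1 and 4 (prior 1/4 each): the host picks exactly this set with probability 1/3 regardless, and none is the prize; weight (1/4)·(1/3) = 1/12 each.
If it is behind either of doors 2 and 3 (prior 1/4 each): that door was opened and seen not to hold the prize — ruled out; weight (1/4)·0 = 0 each.
The weights sum to 1/6.
So P(the car behind door 4 | the host opened door 2 and door 3) = (1/12) / (1/6) = 1/2.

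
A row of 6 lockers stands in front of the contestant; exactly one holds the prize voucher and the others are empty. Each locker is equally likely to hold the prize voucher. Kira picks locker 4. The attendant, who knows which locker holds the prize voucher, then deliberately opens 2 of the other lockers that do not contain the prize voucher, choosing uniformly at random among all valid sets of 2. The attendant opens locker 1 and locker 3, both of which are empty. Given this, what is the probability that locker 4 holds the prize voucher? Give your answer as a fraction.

Apply Bayes' rule, conditioning on where the prize voucher actually is.
If it is in either of lockers 1 and 3 (prior 1/6 each): that locker was opened and seen not to hold the prize — ruled out; weight (1/6)·0 = 0 each.
If it is in any of lockers 2, 5, and 6 (prior 1/6 each): the attendant has 6 equally likely choices, so probability 1/6; weight (1/6)·(1/6) = 1/36 each.
If it is in locker 4 (prior 1/6): the attendant has 10 equally likely choices, so probability 1/10; weight (1/6)·(1/10) = 1/60.
The weights sum to 1/10.
So P(the prize voucher in locker 4 | the attendant opened locker 1 and locker 3) = (1/60) / (1/10) = 1/6.

1/6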